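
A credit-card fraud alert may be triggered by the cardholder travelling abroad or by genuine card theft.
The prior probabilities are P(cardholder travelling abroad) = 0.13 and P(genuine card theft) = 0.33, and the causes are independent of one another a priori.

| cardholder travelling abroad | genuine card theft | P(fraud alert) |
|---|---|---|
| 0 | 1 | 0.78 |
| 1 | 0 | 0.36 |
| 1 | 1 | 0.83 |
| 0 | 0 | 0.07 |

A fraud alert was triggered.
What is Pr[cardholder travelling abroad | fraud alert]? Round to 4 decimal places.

Enumerate the 4 (cardholder travelling abroad, genuine card theft) configurations and weight by the priors:
  P(fraud alert) = 0.07×0.87×0.67 + 0.78×0.87×0.33 + 0.36×0.13×0.67 + 0.83×0.13×0.33
        = 0.040803 + 0.223938 + 0.031356 + 0.035607 = 0.331704
Configurations with cardholder travelling abroad contribute 0.066963, so
  P(cardholder travelling abroad | fraud alert) = 0.066963 / 0.331704 ≈ 0.2019

Pr[cardholder travelling abroad | fraud alert] ≈ 0.2019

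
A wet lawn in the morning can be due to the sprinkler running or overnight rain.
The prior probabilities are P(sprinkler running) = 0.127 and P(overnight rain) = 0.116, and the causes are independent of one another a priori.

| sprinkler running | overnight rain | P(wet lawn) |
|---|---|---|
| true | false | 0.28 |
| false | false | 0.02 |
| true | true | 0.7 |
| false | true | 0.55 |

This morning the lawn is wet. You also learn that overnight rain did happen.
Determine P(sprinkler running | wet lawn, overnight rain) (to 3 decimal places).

Weight on sprinkler running=true, given the evidence: 0.7×0.127 = 0.088900
The normalizing constant is 0.55×0.873 + 0.7×0.127 = 0.569050
P(sprinkler running | wet lawn, overnight rain) = 0.088900/0.569050 ≈ 0.156

P(sprinkler running | wet lawn, overnight rain) ≈ 0.156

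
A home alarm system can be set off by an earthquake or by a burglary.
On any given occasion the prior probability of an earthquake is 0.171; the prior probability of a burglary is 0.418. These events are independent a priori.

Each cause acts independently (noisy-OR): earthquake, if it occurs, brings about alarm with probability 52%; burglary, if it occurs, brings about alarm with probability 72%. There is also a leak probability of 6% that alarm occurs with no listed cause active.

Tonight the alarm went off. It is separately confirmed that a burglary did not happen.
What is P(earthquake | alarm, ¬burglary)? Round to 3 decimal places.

P(earthquake | alarm, ¬burglary) ≈ 0.654

Under noisy-OR, P(alarm | causes) = 1 − (1−0.06)·∏(1−qᵢ) over the active causes.
P(alarm | ¬burglary) = 0.06×0.829 + 0.5488×0.171 = 0.049740 + 0.093845 = 0.143585
Restricting to configurations with earthquake present: 0.5488×0.171 = 0.093845.
P(earthquake | alarm, ¬burglary) = 0.093845 / 0.143585 ≈ 0.654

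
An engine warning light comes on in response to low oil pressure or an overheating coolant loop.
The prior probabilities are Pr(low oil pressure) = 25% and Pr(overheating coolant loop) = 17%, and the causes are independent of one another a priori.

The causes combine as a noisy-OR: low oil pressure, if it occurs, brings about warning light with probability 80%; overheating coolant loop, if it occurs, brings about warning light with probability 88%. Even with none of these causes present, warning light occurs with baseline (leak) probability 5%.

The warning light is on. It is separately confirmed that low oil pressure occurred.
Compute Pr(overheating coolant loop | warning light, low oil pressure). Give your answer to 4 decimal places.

Under noisy-OR, P(warning light | causes) = 1 − (1−0.05)·∏(1−qᵢ) over the active causes.
For the numerator, keep only overheating coolant loop=true terms: 0.9772·0.17 = 0.166124
Denominator P(warning light | low oil pressure): 0.81·0.83 + 0.9772·0.17 = 0.838424
P(overheating coolant loop | warning light, low oil pressure) = 0.166124/0.838424 ≈ 0.1981

Pr(overheating coolant loop | warning light, low oil pressure) ≈ 0.1981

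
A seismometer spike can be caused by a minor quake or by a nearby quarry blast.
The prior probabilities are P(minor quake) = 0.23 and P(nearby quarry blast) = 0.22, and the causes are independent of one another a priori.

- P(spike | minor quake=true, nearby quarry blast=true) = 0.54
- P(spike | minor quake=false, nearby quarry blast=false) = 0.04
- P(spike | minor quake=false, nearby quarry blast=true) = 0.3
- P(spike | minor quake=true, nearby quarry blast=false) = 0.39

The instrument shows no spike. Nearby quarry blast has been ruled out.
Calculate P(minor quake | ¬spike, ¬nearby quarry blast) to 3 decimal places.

P(minor quake | ¬spike, ¬nearby quarry blast) ≈ 0.160

Sum P(¬spike|·) weighted by the priors over both values of minor quake:
  P(¬spike | ¬nearby quarry blast) = 0.96×0.77 + 0.61×0.23
        = 0.739200 + 0.140300 = 0.879500
Configurations with minor quake contribute 0.140300, so
  P(minor quake | ¬spike, ¬nearby quarry blast) = 0.140300 / 0.879500 ≈ 0.160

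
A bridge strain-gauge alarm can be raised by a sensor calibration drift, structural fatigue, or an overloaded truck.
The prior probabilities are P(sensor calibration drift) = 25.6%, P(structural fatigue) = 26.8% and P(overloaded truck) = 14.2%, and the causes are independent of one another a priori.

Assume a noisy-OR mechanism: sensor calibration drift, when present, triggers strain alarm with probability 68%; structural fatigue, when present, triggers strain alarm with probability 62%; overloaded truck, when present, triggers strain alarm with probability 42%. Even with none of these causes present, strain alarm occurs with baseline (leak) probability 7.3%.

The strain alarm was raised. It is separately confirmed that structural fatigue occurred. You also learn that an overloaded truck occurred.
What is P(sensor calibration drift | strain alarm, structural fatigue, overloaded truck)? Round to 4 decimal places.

P(sensor calibration drift | strain alarm, structural fatigue, overloaded truck) ≈ 0.2878

Under noisy-OR, P(strain alarm | causes) = 1 − (1−0.073)·∏(1−qᵢ) over the active causes.
P(strain alarm | structural fatigue, overloaded truck) = 0.795689×0.744 + 0.934621×0.256 = 0.591993 + 0.239263 = 0.831256
Of this, 0.239263 comes from 0.934621×0.256 (the sensor calibration drift=true cases).
P(sensor calibration drift | strain alarm, structural fatigue, overloaded truck) = 0.239263 / 0.831256 ≈ 0.2878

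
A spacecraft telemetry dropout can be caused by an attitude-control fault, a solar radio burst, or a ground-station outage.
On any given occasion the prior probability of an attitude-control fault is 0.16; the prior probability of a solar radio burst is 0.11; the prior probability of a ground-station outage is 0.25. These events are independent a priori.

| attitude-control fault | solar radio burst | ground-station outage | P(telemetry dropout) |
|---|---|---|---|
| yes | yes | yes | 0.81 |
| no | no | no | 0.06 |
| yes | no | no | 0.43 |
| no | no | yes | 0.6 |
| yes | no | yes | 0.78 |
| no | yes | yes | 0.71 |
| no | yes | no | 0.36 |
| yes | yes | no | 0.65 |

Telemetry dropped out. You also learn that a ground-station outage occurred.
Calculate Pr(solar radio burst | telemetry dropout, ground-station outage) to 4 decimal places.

Pr(solar radio burst | telemetry dropout, ground-station outage) ≈ 0.1249

By total probability over the 4 (attitude-control fault, solar radio burst) configurations:
  P(telemetry dropout | ground-station outage) = 0.6×0.84×0.89 + 0.71×0.84×0.11 + 0.78×0.16×0.89 + 0.81×0.16×0.11
        = 0.448560 + 0.065604 + 0.111072 + 0.014256 = 0.639492
The terms with solar radio burst present sum to 0.079860, so
  P(solar radio burst | telemetry dropout, ground-station outage) = 0.079860 / 0.639492 ≈ 0.1249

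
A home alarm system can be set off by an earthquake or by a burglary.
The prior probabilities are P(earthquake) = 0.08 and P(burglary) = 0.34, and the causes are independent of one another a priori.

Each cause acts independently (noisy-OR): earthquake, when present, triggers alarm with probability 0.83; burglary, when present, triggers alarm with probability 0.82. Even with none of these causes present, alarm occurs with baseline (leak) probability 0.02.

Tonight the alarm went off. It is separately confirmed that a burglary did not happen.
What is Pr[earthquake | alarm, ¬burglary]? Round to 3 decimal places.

Pr[earthquake | alarm, ¬burglary] ≈ 0.784

Under noisy-OR, P(alarm | causes) = 1 − (1−0.02)·∏(1−qᵢ) over the active causes.
P(alarm | ¬burglary) = 0.02·0.92 + 0.8334·0.08 = 0.018400 + 0.066672 = 0.085072
Restricting to configurations with earthquake present: 0.8334·0.08 = 0.066672.
Hence the posterior is 0.066672/0.085072 ≈ 0.784.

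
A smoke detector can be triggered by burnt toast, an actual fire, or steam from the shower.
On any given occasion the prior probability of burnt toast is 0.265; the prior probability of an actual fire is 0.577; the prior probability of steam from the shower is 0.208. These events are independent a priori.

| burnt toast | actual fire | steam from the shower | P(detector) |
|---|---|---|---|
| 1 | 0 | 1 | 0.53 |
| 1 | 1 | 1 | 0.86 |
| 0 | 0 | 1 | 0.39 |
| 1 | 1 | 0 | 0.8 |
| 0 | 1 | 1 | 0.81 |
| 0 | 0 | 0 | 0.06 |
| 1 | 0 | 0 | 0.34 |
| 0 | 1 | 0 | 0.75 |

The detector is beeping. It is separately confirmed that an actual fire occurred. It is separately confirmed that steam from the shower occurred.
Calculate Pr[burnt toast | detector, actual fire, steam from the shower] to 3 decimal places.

P(detector | actual fire, steam from the shower) = 0.81·0.735 + 0.86·0.265 = 0.595350 + 0.227900 = 0.823250
Restricting to configurations with burnt toast present: 0.86·0.265 = 0.227900.
So P(burnt toast | detector, actual fire, steam from the shower) = 0.227900/0.823250 ≈ 0.277.

Pr[burnt toast | detector, actual fire, steam from the shower] ≈ 0.277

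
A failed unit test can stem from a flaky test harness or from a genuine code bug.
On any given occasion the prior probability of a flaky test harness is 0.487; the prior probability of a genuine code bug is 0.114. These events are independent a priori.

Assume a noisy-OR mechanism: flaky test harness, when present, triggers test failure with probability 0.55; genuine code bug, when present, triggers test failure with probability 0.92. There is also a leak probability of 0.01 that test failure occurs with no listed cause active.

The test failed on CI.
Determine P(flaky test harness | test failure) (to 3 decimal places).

P(flaky test harness | test failure) ≈ 0.834

Under noisy-OR, P(test failure | causes) = 1 − (1−0.01)·∏(1−qᵢ) over the active causes.
P(test failure) = 0.01*0.513*0.886 + 0.9208*0.513*0.114 + 0.5545*0.487*0.886 + 0.96436*0.487*0.114 = 0.004545 + 0.053850 + 0.239257 + 0.053539 = 0.351191
Restricting to configurations with flaky test harness present: 0.239257 + 0.053539 = 0.292796.
P(flaky test harness | test failure) = 0.292796 / 0.351191 ≈ 0.834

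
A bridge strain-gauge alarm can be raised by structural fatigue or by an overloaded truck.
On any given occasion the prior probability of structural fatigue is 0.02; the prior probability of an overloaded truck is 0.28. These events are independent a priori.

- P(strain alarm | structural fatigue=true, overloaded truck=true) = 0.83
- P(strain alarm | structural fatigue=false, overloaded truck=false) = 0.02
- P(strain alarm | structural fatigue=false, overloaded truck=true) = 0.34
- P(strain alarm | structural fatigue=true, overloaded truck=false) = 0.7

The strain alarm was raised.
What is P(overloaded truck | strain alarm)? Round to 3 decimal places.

Sum P(strain alarm|·) weighted by the priors over the 4 (structural fatigue, overloaded truck) configurations:
  P(strain alarm) = 0.02·0.98·0.72 + 0.34·0.98·0.28 + 0.7·0.02·0.72 + 0.83·0.02·0.28
        = 0.014112 + 0.093296 + 0.010080 + 0.004648 = 0.122136
Configurations with overloaded truck contribute 0.097944, so
  P(overloaded truck | strain alarm) = 0.097944 / 0.122136 ≈ 0.802

P(overloaded truck | strain alarm) ≈ 0.802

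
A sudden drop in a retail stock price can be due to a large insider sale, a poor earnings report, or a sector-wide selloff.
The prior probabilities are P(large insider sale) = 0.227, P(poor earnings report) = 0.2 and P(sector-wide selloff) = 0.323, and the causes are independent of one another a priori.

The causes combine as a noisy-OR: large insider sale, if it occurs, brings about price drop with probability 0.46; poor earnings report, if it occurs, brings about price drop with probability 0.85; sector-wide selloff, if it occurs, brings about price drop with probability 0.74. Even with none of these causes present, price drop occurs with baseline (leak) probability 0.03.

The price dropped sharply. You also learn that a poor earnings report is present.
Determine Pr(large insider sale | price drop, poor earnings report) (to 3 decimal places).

Under noisy-OR, P(price drop | causes) = 1 − (1−0.03)·∏(1−qᵢ) over the active causes.
Weight on large insider sale=true, given the evidence: 0.141604 + 0.071823 = 0.213427
Denominator P(price drop | poor earnings report): 0.8545·0.773·0.677 + 0.96217·0.773·0.323 + 0.92143·0.227·0.677 + 0.979572·0.227·0.323 = 0.900839
P(large insider sale | price drop, poor earnings report) = 0.213427/0.900839 ≈ 0.237

Pr(large insider sale | price drop, poor earnings report) ≈ 0.237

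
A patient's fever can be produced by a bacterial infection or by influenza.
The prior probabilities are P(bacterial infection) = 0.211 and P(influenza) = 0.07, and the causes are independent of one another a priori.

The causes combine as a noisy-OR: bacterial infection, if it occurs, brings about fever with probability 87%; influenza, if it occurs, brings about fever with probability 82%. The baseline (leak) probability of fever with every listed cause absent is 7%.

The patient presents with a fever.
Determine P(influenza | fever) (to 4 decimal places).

Under noisy-OR, P(fever | causes) = 1 − (1−0.07)·∏(1−qᵢ) over the active causes.
Enumerate the 4 (bacterial infection, influenza) configurations and weight by the priors:
  P(fever) = 0.07·0.789·0.93 + 0.8326·0.789·0.07 + 0.8791·0.211·0.93 + 0.978238·0.211·0.07
        = 0.051364 + 0.045984 + 0.172506 + 0.014449 = 0.284303
Configurations with influenza contribute 0.060433, so
  P(influenza | fever) = 0.060433 / 0.284303 ≈ 0.2126

P(influenza | fever) ≈ 0.2126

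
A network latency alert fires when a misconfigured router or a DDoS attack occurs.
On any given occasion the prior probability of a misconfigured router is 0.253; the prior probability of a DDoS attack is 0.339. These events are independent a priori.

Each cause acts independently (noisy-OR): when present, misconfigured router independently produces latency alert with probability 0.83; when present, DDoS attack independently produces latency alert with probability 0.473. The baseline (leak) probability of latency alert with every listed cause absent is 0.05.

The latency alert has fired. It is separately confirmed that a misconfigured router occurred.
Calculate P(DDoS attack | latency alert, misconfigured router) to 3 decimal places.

Under noisy-OR, P(latency alert | causes) = 1 − (1−0.05)·∏(1−qᵢ) over the active causes.
P(latency alert | misconfigured router) = 0.8385×0.661 + 0.91489×0.339 = 0.554249 + 0.310148 = 0.864397
Restricting to configurations with DDoS attack present: 0.91489×0.339 = 0.310148.
P(DDoS attack | latency alert, misconfigured router) = 0.310148 / 0.864397 ≈ 0.359

P(DDoS attack | latency alert, misconfigured router) ≈ 0.359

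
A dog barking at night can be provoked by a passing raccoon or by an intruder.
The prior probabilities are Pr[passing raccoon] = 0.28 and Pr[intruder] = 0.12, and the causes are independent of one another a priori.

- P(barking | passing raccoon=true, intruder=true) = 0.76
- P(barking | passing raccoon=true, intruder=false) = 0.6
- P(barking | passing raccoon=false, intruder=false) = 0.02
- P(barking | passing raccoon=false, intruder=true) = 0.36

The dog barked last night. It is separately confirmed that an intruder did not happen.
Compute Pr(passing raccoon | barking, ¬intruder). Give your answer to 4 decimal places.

Sum P(barking|·) weighted by the priors over both values of passing raccoon:
  P(barking | ¬intruder) = 0.02*0.72 + 0.6*0.28
        = 0.014400 + 0.168000 = 0.182400
The terms with passing raccoon present sum to 0.168000, so
  P(passing raccoon | barking, ¬intruder) = 0.168000 / 0.182400 ≈ 0.9211

Pr(passing raccoon | barking, ¬intruder) ≈ 0.9211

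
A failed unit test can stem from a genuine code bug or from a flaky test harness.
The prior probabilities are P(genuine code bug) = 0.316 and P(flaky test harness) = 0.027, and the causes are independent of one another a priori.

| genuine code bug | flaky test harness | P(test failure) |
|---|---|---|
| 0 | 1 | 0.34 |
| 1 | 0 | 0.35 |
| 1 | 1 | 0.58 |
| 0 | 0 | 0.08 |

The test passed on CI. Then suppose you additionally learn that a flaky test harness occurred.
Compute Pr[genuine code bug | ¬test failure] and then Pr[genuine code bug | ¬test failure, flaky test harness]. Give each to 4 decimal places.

For the numerator, keep only genuine code bug=true terms: 0.199854 + 0.003583 = 0.203437
The normalizing constant is 0.92·0.684·0.973 + 0.66·0.684·0.027 + 0.65·0.316·0.973 + 0.42·0.316·0.027 = 0.827915
P(genuine code bug | ¬test failure) = 0.203437/0.827915 ≈ 0.2457

Now condition on the additional information:
By total probability over both values of genuine code bug:
  P(¬test failure | flaky test harness) = 0.66×0.684 + 0.42×0.316
        = 0.451440 + 0.132720 = 0.584160
Configurations with genuine code bug contribute 0.132720, so
  P(genuine code bug | ¬test failure, flaky test harness) = 0.132720 / 0.584160 ≈ 0.2272

Pr[genuine code bug | ¬test failure] ≈ 0.2457; Pr[genuine code bug | ¬test failure, flaky test harness] ≈ 0.2272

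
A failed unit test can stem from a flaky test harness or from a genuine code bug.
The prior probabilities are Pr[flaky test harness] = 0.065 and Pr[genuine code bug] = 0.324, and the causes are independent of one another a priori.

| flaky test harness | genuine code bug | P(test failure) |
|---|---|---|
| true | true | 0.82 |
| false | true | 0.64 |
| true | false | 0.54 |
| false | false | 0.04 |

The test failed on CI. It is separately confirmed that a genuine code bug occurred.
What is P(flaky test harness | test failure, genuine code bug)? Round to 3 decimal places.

Numerator (weight on configurations with flaky test harness): 0.82·0.065 = 0.053300
Denominator P(test failure | genuine code bug): 0.64·0.935 + 0.82·0.065 = 0.651700
Posterior = 0.053300 / 0.651700 ≈ 0.082

P(flaky test harness | test failure, genuine code bug) ≈ 0.082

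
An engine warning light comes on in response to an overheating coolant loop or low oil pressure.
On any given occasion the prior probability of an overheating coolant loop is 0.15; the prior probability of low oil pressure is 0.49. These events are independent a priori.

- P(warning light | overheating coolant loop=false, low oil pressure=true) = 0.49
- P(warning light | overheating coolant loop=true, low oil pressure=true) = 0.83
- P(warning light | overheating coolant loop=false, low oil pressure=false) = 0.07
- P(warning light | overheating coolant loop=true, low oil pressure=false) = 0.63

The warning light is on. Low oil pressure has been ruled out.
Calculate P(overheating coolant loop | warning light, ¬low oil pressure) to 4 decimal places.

Sum P(warning light|·) weighted by the priors over both values of overheating coolant loop:
  P(warning light | ¬low oil pressure) = 0.07*0.85 + 0.63*0.15
        = 0.059500 + 0.094500 = 0.154000
The terms with overheating coolant loop present sum to 0.094500, so
  P(overheating coolant loop | warning light, ¬low oil pressure) = 0.094500 / 0.154000 ≈ 0.6136

P(overheating coolant loop | warning light, ¬low oil pressure) ≈ 0.6136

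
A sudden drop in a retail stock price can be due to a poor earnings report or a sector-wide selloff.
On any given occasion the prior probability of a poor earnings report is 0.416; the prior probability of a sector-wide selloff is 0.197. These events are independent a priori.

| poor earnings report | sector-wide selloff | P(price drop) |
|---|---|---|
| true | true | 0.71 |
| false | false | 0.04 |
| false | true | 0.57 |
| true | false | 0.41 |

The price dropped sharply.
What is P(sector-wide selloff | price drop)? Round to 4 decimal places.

P(sector-wide selloff | price drop) ≈ 0.4428

P(price drop) = 0.04*0.584*0.803 + 0.57*0.584*0.197 + 0.41*0.416*0.803 + 0.71*0.416*0.197 = 0.018758 + 0.065577 + 0.136960 + 0.058186 = 0.279481
The sector-wide selloff-present share is 0.065577 + 0.058186 = 0.123763.
Hence the posterior is 0.123763/0.279481 ≈ 0.4428.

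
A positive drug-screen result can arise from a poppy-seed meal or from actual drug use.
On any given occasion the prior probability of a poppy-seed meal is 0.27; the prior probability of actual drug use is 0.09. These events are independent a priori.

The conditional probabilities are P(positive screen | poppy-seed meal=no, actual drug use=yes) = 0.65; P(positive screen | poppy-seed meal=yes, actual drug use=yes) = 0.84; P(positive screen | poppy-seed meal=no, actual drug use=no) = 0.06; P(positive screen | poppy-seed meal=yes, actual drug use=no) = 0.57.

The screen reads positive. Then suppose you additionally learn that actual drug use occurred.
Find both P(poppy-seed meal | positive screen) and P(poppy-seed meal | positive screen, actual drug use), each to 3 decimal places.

Enumerate the 4 (poppy-seed meal, actual drug use) configurations and weight by the priors:
  P(positive screen) = 0.06*0.73*0.91 + 0.65*0.73*0.09 + 0.57*0.27*0.91 + 0.84*0.27*0.09
        = 0.039858 + 0.042705 + 0.140049 + 0.020412 = 0.243024
Keeping only the poppy-seed meal-present terms gives 0.160461, so
  P(poppy-seed meal | positive screen) = 0.160461 / 0.243024 ≈ 0.660

With the extra evidence:
P(positive screen | actual drug use) = 0.65*0.73 + 0.84*0.27 = 0.474500 + 0.226800 = 0.701300
Of this, 0.226800 comes from 0.84*0.27 (the poppy-seed meal=true cases).
P(poppy-seed meal | positive screen, actual drug use) = 0.226800 / 0.701300 ≈ 0.323
The drop from 0.660 to 0.323 is the explaining-away (discounting) effect.

P(poppy-seed meal | positive screen) ≈ 0.660; P(poppy-seed meal | positive screen, actual drug use) ≈ 0.323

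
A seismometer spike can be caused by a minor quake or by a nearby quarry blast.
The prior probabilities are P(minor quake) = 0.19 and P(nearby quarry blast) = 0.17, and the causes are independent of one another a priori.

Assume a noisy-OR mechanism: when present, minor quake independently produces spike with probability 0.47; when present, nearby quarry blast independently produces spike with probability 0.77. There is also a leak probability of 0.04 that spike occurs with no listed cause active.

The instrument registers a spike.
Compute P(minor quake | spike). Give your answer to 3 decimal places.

Under noisy-OR, P(spike | causes) = 1 − (1−0.04)·∏(1−qᵢ) over the active causes.
P(spike) = 0.04*0.81*0.83 + 0.7792*0.81*0.17 + 0.4912*0.19*0.83 + 0.882976*0.19*0.17 = 0.026892 + 0.107296 + 0.077462 + 0.028520 = 0.240170
The minor quake-present share is 0.077462 + 0.028520 = 0.105982.
P(minor quake | spike) = 0.105982 / 0.240170 ≈ 0.441

P(minor quake | spike) ≈ 0.441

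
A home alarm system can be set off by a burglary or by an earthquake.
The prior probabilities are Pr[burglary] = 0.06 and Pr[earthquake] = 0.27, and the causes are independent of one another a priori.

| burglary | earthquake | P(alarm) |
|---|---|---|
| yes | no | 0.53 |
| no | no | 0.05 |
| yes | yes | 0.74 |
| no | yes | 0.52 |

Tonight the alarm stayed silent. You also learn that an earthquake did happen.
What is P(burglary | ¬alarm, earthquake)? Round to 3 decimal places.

P(burglary | ¬alarm, earthquake) ≈ 0.033

Sum P(¬alarm|·) weighted by the priors over both values of burglary:
  P(¬alarm | earthquake) = 0.48×0.94 + 0.26×0.06
        = 0.451200 + 0.015600 = 0.466800
Keeping only the burglary-present terms gives 0.015600, so
  P(burglary | ¬alarm, earthquake) = 0.015600 / 0.466800 ≈ 0.033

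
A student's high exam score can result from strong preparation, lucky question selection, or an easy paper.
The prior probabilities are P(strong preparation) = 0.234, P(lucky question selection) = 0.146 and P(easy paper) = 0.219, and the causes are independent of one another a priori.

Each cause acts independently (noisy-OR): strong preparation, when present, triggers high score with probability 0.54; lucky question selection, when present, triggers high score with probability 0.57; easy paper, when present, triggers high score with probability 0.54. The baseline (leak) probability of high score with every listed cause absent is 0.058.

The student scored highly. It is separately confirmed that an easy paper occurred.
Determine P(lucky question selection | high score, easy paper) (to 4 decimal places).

Under noisy-OR, P(high score | causes) = 1 − (1−0.058)·∏(1−qᵢ) over the active causes.
By total probability over the 4 (strong preparation, lucky question selection) configurations:
  P(high score | easy paper) = 0.56668·0.766·0.854 + 0.813672·0.766·0.146 + 0.800673·0.234·0.854 + 0.914289·0.234·0.146
        = 0.370702 + 0.090998 + 0.160003 + 0.031236 = 0.652939
Configurations with lucky question selection contribute 0.122234, so
  P(lucky question selection | high score, easy paper) = 0.122234 / 0.652939 ≈ 0.1872

P(lucky question selection | high score, easy paper) ≈ 0.1872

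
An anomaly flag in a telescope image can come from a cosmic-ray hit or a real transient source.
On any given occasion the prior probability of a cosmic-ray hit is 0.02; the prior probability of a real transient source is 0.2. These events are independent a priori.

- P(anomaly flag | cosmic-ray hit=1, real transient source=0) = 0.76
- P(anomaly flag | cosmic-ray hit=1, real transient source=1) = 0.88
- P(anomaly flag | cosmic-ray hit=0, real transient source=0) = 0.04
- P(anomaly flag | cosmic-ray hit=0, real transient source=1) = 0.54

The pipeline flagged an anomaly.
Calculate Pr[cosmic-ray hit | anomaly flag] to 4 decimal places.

P(anomaly flag) = 0.04*0.98*0.8 + 0.54*0.98*0.2 + 0.76*0.02*0.8 + 0.88*0.02*0.2 = 0.031360 + 0.105840 + 0.012160 + 0.003520 = 0.152880
Restricting to configurations with cosmic-ray hit present: 0.012160 + 0.003520 = 0.015680.
So P(cosmic-ray hit | anomaly flag) = 0.015680/0.152880 ≈ 0.1026.

Pr[cosmic-ray hit | anomaly flag] ≈ 0.1026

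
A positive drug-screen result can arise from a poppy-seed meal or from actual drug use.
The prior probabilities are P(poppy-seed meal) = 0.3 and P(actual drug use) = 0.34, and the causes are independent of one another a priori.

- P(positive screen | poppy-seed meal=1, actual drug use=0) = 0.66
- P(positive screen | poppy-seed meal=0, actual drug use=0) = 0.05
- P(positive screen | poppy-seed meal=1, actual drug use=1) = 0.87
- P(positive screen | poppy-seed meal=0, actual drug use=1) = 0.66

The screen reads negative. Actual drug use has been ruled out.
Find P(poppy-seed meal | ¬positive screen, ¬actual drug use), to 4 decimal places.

Sum P(¬positive screen|·) weighted by the priors over both values of poppy-seed meal:
  P(¬positive screen | ¬actual drug use) = 0.95×0.7 + 0.34×0.3
        = 0.665000 + 0.102000 = 0.767000
The terms with poppy-seed meal present sum to 0.102000, so
  P(poppy-seed meal | ¬positive screen, ¬actual drug use) = 0.102000 / 0.767000 ≈ 0.1330

P(poppy-seed meal | ¬positive screen, ¬actual drug use) ≈ 0.1330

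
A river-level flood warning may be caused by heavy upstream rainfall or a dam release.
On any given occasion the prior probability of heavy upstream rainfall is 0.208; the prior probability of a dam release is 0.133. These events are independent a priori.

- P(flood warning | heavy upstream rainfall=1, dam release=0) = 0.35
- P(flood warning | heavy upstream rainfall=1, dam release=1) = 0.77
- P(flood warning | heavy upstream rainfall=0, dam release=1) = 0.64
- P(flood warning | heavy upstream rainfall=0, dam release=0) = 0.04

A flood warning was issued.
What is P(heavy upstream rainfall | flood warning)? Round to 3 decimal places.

Weight on heavy upstream rainfall=true, given the evidence: 0.063118 + 0.021301 = 0.084419
The normalizing constant is 0.04×0.792×0.867 + 0.64×0.792×0.133 + 0.35×0.208×0.867 + 0.77×0.208×0.133 = 0.179301
P(heavy upstream rainfall | flood warning) = 0.084419/0.179301 ≈ 0.471

P(heavy upstream rainfall | flood warning) ≈ 0.471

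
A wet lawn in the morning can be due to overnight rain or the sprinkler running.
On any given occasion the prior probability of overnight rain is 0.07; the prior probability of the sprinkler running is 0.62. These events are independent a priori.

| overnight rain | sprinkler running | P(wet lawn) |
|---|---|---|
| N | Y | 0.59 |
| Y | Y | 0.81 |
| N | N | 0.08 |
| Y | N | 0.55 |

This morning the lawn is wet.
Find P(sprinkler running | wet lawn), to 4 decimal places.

P(wet lawn) = 0.08*0.93*0.38 + 0.59*0.93*0.62 + 0.55*0.07*0.38 + 0.81*0.07*0.62 = 0.028272 + 0.340194 + 0.014630 + 0.035154 = 0.418250
Of this, 0.375348 comes from 0.340194 + 0.035154 (the sprinkler running=true cases).
Hence the posterior is 0.375348/0.418250 ≈ 0.8974.

P(sprinkler running | wet lawn) ≈ 0.8974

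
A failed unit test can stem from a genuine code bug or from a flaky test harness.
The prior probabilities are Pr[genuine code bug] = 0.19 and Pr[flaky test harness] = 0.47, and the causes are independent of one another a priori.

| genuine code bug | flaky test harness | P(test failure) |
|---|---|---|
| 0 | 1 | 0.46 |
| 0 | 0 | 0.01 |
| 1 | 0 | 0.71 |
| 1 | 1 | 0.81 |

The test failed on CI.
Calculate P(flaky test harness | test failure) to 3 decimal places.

P(flaky test harness | test failure) ≈ 0.766

By total probability over the 4 (genuine code bug, flaky test harness) configurations:
  P(test failure) = 0.01*0.81*0.53 + 0.46*0.81*0.47 + 0.71*0.19*0.53 + 0.81*0.19*0.47
        = 0.004293 + 0.175122 + 0.071497 + 0.072333 = 0.323245
The terms with flaky test harness present sum to 0.247455, so
  P(flaky test harness | test failure) = 0.247455 / 0.323245 ≈ 0.766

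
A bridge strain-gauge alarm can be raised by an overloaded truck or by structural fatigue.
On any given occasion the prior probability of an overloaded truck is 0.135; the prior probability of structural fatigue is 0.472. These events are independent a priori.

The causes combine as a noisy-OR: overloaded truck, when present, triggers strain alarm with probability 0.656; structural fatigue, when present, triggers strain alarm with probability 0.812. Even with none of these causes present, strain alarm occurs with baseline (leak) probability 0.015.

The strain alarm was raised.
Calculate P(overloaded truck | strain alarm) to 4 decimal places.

Under noisy-OR, P(strain alarm | causes) = 1 − (1−0.015)·∏(1−qᵢ) over the active causes.
By total probability over the 4 (overloaded truck, structural fatigue) configurations:
  P(strain alarm) = 0.015·0.865·0.528 + 0.81482·0.865·0.472 + 0.66116·0.135·0.528 + 0.936298·0.135·0.472
        = 0.006851 + 0.332675 + 0.047127 + 0.059661 = 0.446314
The terms with overloaded truck present sum to 0.106788, so
  P(overloaded truck | strain alarm) = 0.106788 / 0.446314 ≈ 0.2393

P(overloaded truck | strain alarm) ≈ 0.2393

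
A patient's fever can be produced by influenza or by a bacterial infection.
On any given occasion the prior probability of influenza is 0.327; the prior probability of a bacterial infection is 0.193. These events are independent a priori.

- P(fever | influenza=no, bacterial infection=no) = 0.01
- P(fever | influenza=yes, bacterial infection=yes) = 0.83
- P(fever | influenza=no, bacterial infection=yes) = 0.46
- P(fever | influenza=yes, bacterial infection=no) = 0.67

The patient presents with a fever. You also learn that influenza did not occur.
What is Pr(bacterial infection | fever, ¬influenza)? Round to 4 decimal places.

Weight on bacterial infection=true, given the evidence: 0.46*0.193 = 0.088780
Denominator P(fever | ¬influenza): 0.01*0.807 + 0.46*0.193 = 0.096850
Posterior = 0.088780 / 0.096850 ≈ 0.9167

Pr(bacterial infection | fever, ¬influenza) ≈ 0.9167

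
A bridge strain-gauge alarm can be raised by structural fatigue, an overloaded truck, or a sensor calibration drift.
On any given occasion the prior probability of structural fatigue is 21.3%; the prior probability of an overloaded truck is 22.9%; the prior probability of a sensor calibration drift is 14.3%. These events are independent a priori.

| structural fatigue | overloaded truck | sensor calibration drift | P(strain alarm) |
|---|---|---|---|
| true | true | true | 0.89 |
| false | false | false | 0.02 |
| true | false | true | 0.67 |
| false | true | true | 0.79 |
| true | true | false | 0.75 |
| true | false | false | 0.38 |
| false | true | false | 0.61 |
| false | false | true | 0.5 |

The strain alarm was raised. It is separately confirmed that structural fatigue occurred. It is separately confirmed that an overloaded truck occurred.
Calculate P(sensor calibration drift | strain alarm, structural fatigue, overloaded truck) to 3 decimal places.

P(sensor calibration drift | strain alarm, structural fatigue, overloaded truck) ≈ 0.165

By total probability over both values of sensor calibration drift:
  P(strain alarm | structural fatigue, overloaded truck) = 0.75·0.857 + 0.89·0.143
        = 0.642750 + 0.127270 = 0.770020
Keeping only the sensor calibration drift-present terms gives 0.127270, so
  P(sensor calibration drift | strain alarm, structural fatigue, overloaded truck) = 0.127270 / 0.770020 ≈ 0.165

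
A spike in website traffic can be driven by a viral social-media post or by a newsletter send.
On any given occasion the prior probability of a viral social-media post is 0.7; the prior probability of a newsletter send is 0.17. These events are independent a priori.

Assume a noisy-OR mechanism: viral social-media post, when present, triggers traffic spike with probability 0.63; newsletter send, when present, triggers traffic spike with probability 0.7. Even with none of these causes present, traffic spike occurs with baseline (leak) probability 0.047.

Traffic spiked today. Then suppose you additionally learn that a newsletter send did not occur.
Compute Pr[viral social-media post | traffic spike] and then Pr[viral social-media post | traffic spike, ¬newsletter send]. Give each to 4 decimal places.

Pr[viral social-media post | traffic spike] ≈ 0.9093; Pr[viral social-media post | traffic spike, ¬newsletter send] ≈ 0.9698

Under noisy-OR, P(traffic spike | causes) = 1 − (1−0.047)·∏(1−qᵢ) over the active causes.
P(traffic spike) = 0.047×0.3×0.83 + 0.7141×0.3×0.17 + 0.64739×0.7×0.83 + 0.894217×0.7×0.17 = 0.011703 + 0.036419 + 0.376134 + 0.106412 = 0.530668
Of this, 0.482546 comes from 0.376134 + 0.106412 (the viral social-media post=true cases).
P(viral social-media post | traffic spike) = 0.482546 / 0.530668 ≈ 0.9093

Now condition on the additional information:
Numerator (weight on configurations with viral social-media post): 0.64739×0.7 = 0.453173
Normalizer over all consistent configurations: 0.047×0.3 + 0.64739×0.7 = 0.467273
Posterior = 0.453173 / 0.467273 ≈ 0.9698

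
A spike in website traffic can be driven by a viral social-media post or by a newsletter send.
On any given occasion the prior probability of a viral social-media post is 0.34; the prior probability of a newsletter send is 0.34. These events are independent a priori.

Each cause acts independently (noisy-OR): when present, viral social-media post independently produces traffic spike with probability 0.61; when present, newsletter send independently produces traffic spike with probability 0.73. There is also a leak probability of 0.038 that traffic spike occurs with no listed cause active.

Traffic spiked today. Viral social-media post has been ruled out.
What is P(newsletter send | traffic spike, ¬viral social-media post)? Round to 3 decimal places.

P(newsletter send | traffic spike, ¬viral social-media post) ≈ 0.909

Under noisy-OR, P(traffic spike | causes) = 1 − (1−0.038)·∏(1−qᵢ) over the active causes.
P(traffic spike | ¬viral social-media post) = 0.038×0.66 + 0.74026×0.34 = 0.025080 + 0.251688 = 0.276768
Restricting to configurations with newsletter send present: 0.74026×0.34 = 0.251688.
So P(newsletter send | traffic spike, ¬viral social-media post) = 0.251688/0.276768 ≈ 0.909.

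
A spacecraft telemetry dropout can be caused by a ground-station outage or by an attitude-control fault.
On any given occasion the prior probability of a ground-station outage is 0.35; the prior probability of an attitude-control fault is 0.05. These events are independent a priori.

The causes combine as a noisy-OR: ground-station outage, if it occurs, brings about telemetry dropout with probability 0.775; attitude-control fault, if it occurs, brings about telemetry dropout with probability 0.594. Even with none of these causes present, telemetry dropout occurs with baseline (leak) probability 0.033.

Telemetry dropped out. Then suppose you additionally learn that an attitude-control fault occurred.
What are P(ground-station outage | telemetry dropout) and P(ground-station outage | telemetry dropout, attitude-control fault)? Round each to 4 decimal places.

Under noisy-OR, P(telemetry dropout | causes) = 1 − (1−0.033)·∏(1−qᵢ) over the active causes.
Enumerate the 4 (ground-station outage, attitude-control fault) configurations and weight by the priors:
  P(telemetry dropout) = 0.033*0.65*0.95 + 0.607398*0.65*0.05 + 0.782425*0.35*0.95 + 0.911665*0.35*0.05
        = 0.020377 + 0.019740 + 0.260156 + 0.015954 = 0.316227
Configurations with ground-station outage contribute 0.276110, so
  P(ground-station outage | telemetry dropout) = 0.276110 / 0.316227 ≈ 0.8731

Now also conditioning on attitude-control fault=true:
P(telemetry dropout | attitude-control fault) = 0.607398·0.65 + 0.911665·0.35 = 0.394809 + 0.319083 = 0.713892
Of this, 0.319083 comes from 0.911665·0.35 (the ground-station outage=true cases).
P(ground-station outage | telemetry dropout, attitude-control fault) = 0.319083 / 0.713892 ≈ 0.4470

P(ground-station outage | telemetry dropout) ≈ 0.8731; P(ground-station outage | telemetry dropout, attitude-control fault) ≈ 0.4470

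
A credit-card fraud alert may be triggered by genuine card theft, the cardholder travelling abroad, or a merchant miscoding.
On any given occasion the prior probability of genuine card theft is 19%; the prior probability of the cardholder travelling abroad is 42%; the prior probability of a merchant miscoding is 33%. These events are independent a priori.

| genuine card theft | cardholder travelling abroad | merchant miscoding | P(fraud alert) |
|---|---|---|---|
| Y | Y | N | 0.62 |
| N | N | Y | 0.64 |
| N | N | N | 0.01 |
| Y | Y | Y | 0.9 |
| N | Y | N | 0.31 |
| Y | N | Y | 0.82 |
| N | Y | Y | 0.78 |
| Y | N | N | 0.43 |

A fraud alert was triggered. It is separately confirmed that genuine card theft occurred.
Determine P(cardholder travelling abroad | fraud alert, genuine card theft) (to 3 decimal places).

Sum P(fraud alert|·) weighted by the priors over the 4 (cardholder travelling abroad, merchant miscoding) configurations:
  P(fraud alert | genuine card theft) = 0.43*0.58*0.67 + 0.82*0.58*0.33 + 0.62*0.42*0.67 + 0.9*0.42*0.33
        = 0.167098 + 0.156948 + 0.174468 + 0.124740 = 0.623254
Keeping only the cardholder travelling abroad-present terms gives 0.299208, so
  P(cardholder travelling abroad | fraud alert, genuine card theft) = 0.299208 / 0.623254 ≈ 0.480

P(cardholder travelling abroad | fraud alert, genuine card theft) ≈ 0.480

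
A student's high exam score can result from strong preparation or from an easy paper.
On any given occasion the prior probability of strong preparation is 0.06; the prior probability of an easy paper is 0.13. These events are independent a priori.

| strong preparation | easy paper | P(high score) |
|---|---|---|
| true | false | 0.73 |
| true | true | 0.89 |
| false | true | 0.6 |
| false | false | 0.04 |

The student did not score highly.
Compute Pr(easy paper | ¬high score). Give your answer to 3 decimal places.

Numerator (weight on configurations with easy paper): 0.048880 + 0.000858 = 0.049738
Normalizer over all consistent configurations: 0.96*0.94*0.87 + 0.4*0.94*0.13 + 0.27*0.06*0.87 + 0.11*0.06*0.13 = 0.848920
P(easy paper | ¬high score) = 0.049738/0.848920 ≈ 0.059

Pr(easy paper | ¬high score) ≈ 0.059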